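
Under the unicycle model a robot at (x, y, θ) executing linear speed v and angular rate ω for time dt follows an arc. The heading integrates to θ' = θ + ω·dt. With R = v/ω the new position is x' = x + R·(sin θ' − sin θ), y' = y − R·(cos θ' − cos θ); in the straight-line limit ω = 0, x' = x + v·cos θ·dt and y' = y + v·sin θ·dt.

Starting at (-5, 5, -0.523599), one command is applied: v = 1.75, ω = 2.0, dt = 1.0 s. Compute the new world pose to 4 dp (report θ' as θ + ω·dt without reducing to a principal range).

θ' = -0.5236 + 2.0·1.0 = 1.4764
R = v/ω = 1.75/2.0 = 0.8750
x' = -5 + 0.8750·(sin 1.4764 − sin -0.5236) = -3.6914
y' = 5 − 0.8750·(cos 1.4764 − cos -0.5236) = 5.6753

(-3.6914, 5.6753, 1.4764)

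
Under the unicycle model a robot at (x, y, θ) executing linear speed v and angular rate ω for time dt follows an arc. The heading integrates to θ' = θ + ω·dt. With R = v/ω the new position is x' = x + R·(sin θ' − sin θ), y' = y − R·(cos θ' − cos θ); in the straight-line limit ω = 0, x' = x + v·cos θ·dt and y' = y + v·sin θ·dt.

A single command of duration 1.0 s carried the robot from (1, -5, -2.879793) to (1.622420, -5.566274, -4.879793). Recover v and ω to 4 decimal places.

Δθ = -4.879793 − -2.879793 = -2.000000
ω = Δθ/dt = -2.000000/1.0 = -2.0000
R = Δx/(sin θ' − sin θ) = 0.5000
v = R·ω = 0.5000·-2.0000 = -1.0000

v = -1.0000, ω = -2.0000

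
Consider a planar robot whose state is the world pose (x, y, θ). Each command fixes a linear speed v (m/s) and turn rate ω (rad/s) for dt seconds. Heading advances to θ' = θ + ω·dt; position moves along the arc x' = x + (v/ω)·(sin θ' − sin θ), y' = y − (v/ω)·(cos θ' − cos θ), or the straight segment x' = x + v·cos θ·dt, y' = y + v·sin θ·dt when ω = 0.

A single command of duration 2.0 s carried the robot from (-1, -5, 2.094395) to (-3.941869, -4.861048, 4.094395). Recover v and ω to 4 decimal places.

v = 1.7500, ω = 1.0000

Δθ = 4.094395 − 2.094395 = 2.000000
ω = Δθ/dt = 2.000000/2.0 = 1.0000
R = Δx/(sin θ' − sin θ) = 1.7500
v = R·ω = 1.7500·1.0000 = 1.7500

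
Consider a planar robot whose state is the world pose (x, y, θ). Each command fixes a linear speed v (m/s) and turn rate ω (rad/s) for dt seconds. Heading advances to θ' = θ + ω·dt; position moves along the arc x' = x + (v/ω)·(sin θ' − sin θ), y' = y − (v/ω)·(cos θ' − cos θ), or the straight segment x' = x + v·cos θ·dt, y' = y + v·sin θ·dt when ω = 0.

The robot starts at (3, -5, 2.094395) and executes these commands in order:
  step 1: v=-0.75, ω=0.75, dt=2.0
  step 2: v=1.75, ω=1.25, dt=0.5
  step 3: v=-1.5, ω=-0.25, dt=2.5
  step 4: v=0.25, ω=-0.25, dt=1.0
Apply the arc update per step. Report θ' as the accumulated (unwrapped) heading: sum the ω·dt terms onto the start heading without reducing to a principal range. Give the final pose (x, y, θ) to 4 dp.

(6.1072, -3.5201, 3.3444)

step 1: θ'=3.5944 (R=-1.0000) → pose (4.3035, -5.3992, 3.5944)
step 2: θ'=4.2194 (R=1.4000) → pose (3.6827, -5.9956, 4.2194)
step 3: θ'=3.5944 (R=6.0000) → pose (6.3433, -3.4398, 3.5944)
step 4: θ'=3.3444 (R=-1.0000) → pose (6.1072, -3.5201, 3.3444)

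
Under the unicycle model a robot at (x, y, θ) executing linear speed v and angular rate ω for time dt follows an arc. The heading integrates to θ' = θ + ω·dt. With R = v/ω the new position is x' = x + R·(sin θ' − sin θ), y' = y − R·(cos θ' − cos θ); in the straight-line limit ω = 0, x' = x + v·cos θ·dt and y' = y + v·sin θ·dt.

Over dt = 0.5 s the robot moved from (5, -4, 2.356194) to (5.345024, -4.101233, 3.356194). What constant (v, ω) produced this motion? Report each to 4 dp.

Δθ = 3.356194 − 2.356194 = 1.000000
ω = Δθ/dt = 1.000000/0.5 = 2.0000
R = Δx/(sin θ' − sin θ) = -0.3750
v = R·ω = -0.3750·2.0000 = -0.7500

v = -0.7500, ω = 2.0000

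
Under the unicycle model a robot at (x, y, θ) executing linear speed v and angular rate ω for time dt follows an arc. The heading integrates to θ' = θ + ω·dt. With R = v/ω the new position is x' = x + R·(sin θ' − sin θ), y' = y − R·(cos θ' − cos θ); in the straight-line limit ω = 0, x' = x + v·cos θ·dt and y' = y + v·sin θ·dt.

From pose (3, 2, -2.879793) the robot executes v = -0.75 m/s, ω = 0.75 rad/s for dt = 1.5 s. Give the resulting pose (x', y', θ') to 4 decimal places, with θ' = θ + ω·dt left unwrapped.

(3.7243, 2.7830, -1.7548)

θ' = -2.8798 + 0.75·1.5 = -1.7548
R = v/ω = -0.75/0.75 = -1.0000
x' = 3 + -1.0000·(sin -1.7548 − sin -2.8798) = 3.7243
y' = 2 − -1.0000·(cos -1.7548 − cos -2.8798) = 2.7830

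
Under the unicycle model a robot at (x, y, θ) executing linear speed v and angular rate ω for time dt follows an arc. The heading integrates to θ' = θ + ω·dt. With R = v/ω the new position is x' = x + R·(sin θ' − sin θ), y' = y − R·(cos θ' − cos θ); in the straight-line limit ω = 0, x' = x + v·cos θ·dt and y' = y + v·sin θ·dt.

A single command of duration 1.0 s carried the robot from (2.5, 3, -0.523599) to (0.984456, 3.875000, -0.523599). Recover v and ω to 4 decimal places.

Δθ = -0.523599 − -0.523599 = 0.000000
ω = Δθ/dt = 0.000000/1.0 = 0.0000
ω = 0 → v = (Δx·cos θ + Δy·sin θ)/dt = -1.7500

v = -1.7500, ω = 0.0000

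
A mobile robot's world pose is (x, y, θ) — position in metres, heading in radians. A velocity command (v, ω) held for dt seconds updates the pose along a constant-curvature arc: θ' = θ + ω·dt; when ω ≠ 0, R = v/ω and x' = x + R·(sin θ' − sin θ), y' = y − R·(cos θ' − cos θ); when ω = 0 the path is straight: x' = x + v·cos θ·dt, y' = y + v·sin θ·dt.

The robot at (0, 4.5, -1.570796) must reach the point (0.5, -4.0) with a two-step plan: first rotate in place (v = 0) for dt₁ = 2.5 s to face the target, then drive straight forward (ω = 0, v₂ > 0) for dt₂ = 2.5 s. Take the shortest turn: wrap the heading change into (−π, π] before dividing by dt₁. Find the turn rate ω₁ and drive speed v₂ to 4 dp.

ω₁ = 0.0235, v₂ = 3.4059

heading to target = atan2(-4−4.5, 0.5−0) = -1.5120
Δθ = wrap(-1.5120 − -1.5708) = 0.0588; ω₁ = Δθ/dt₁ = 0.0235
distance = √((0.5−0)² + (-4−4.5)²) = 8.5147; v₂ = distance/dt₂ = 3.4059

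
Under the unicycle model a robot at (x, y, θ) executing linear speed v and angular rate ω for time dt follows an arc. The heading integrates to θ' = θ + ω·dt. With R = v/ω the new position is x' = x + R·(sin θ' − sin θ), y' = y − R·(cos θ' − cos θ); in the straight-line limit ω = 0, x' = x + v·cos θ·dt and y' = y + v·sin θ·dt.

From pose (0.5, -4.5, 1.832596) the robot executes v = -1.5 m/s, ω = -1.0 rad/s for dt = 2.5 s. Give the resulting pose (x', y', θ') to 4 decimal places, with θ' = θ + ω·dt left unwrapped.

(-1.8773, -6.0664, -0.6674)

θ' = 1.8326 + -1.0·2.5 = -0.6674
R = v/ω = -1.5/-1.0 = 1.5000
x' = 0.5 + 1.5000·(sin -0.6674 − sin 1.8326) = -1.8773
y' = -4.5 − 1.5000·(cos -0.6674 − cos 1.8326) = -6.0664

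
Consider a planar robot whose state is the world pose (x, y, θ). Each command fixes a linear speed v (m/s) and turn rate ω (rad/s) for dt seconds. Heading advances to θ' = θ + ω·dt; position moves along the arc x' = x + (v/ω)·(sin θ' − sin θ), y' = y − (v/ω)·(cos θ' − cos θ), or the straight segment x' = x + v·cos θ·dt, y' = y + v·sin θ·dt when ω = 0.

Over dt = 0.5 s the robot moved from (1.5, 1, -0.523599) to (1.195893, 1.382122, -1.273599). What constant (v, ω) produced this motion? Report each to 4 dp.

Δθ = -1.273599 − -0.523599 = -0.750000
ω = Δθ/dt = -0.750000/0.5 = -1.5000
R = −Δy/(cos θ' − cos θ) = 0.6667
v = R·ω = 0.6667·-1.5000 = -1.0000

v = -1.0000, ω = -1.5000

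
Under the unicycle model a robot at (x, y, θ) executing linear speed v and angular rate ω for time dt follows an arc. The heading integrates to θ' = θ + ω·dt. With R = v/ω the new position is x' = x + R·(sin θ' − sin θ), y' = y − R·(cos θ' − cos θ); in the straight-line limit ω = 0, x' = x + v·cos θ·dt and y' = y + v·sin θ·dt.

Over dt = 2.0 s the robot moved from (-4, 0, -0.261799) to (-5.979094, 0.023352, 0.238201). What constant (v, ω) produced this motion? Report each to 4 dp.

Δθ = 0.238201 − -0.261799 = 0.500000
ω = Δθ/dt = 0.500000/2.0 = 0.2500
R = Δx/(sin θ' − sin θ) = -4.0000
v = R·ω = -4.0000·0.2500 = -1.0000

v = -1.0000, ω = 0.2500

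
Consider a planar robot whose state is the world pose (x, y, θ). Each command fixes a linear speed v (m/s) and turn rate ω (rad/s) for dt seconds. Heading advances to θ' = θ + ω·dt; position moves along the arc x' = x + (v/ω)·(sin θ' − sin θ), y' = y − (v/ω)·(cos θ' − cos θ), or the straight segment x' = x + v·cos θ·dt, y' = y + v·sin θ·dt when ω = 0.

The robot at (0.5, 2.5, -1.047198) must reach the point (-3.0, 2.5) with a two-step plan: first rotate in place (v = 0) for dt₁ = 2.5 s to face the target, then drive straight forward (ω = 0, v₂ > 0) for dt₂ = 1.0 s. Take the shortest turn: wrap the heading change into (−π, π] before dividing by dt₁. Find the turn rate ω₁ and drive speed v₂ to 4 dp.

ω₁ = -0.8378, v₂ = 3.5000

heading to target = atan2(2.5−2.5, -3−0.5) = 3.1416
Δθ = wrap(3.1416 − -1.0472) = -2.0944; ω₁ = Δθ/dt₁ = -0.8378
distance = √((-3−0.5)² + (2.5−2.5)²) = 3.5000; v₂ = distance/dt₂ = 3.5000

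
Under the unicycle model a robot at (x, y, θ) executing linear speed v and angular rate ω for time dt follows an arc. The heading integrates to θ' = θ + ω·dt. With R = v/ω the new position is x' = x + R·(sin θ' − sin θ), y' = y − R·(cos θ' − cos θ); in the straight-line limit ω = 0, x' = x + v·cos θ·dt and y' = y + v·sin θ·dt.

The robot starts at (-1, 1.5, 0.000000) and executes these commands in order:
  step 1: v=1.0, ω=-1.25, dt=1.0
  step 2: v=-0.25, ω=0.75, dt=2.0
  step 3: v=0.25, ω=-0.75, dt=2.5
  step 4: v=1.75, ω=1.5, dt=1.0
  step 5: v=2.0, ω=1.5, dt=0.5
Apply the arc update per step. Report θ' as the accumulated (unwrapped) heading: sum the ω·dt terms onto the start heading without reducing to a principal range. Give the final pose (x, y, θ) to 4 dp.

(1.7416, -0.1500, 0.6250)

step 1: θ'=-1.2500 (R=-0.8000) → pose (-0.2408, 0.9523, -1.2500)
step 2: θ'=0.2500 (R=-0.3333) → pose (-0.6396, 1.1701, 0.2500)
step 3: θ'=-1.6250 (R=-0.3333) → pose (-0.2243, 0.8291, -1.6250)
step 4: θ'=-0.1250 (R=1.1667) → pose (0.7952, -0.3917, -0.1250)
step 5: θ'=0.6250 (R=1.3333) → pose (1.7416, -0.1500, 0.6250)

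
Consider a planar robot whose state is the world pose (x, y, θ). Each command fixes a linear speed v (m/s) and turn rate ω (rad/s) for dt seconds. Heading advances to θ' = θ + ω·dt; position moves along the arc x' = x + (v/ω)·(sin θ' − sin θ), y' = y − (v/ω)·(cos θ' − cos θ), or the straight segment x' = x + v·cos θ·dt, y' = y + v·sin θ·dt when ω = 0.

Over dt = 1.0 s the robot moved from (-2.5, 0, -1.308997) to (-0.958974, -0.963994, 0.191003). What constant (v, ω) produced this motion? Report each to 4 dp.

Δθ = 0.191003 − -1.308997 = 1.500000
ω = Δθ/dt = 1.500000/1.0 = 1.5000
R = Δx/(sin θ' − sin θ) = 1.3333
v = R·ω = 1.3333·1.5000 = 2.0000

v = 2.0000, ω = 1.5000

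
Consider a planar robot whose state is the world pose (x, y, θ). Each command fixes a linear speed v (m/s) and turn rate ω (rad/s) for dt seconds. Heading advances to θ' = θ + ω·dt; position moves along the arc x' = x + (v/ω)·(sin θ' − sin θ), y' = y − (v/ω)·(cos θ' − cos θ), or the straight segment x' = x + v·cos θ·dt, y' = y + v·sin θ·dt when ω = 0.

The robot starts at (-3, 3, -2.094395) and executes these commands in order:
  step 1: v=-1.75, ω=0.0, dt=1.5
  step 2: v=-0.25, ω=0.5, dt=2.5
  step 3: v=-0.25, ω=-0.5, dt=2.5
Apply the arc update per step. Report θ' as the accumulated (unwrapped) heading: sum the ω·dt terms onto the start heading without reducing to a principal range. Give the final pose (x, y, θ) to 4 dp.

step 1: θ'=-2.0944 (straight) → pose (-1.6875, 5.2733, -2.0944)
step 2: θ'=-0.8444 (R=-0.5000) → pose (-1.7467, 5.8554, -0.8444)
step 3: θ'=-2.0944 (R=0.5000) → pose (-1.8060, 6.4375, -2.0944)

(-1.8060, 6.4375, -2.0944)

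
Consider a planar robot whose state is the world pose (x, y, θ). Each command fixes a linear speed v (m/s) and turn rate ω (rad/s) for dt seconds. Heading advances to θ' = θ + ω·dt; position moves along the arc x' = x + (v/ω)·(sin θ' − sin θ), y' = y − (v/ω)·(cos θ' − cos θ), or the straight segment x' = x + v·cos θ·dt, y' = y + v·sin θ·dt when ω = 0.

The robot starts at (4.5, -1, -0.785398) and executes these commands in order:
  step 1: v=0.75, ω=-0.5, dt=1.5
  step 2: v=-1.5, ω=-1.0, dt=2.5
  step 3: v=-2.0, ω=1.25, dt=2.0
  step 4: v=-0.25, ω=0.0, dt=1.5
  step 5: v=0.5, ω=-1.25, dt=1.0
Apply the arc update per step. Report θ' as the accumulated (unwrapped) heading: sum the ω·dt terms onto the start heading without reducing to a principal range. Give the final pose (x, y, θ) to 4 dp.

(10.1793, 0.0299, -2.7854)

step 1: θ'=-1.5354 (R=-1.5000) → pose (4.9384, -2.0076, -1.5354)
step 2: θ'=-4.0354 (R=1.5000) → pose (7.6067, -1.0148, -4.0354)
step 3: θ'=-1.5354 (R=-1.6000) → pose (10.4528, 0.0441, -1.5354)
step 4: θ'=-1.5354 (straight) → pose (10.4395, 0.4189, -1.5354)
step 5: θ'=-2.7854 (R=-0.4000) → pose (10.1793, 0.0299, -2.7854)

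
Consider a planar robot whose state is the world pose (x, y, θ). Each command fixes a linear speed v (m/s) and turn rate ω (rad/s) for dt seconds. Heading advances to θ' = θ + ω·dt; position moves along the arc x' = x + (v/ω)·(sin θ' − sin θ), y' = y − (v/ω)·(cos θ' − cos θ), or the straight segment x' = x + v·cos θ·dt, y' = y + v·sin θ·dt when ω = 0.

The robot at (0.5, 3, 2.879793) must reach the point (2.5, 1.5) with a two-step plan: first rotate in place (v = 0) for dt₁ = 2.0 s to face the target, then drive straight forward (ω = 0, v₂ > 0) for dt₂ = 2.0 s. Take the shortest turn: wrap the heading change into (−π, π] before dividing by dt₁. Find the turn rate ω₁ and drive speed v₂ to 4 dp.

heading to target = atan2(1.5−3, 2.5−0.5) = -0.6435
Δθ = wrap(-0.6435 − 2.8798) = 2.7599; ω₁ = Δθ/dt₁ = 1.3799
distance = √((2.5−0.5)² + (1.5−3)²) = 2.5000; v₂ = distance/dt₂ = 1.2500

ω₁ = 1.3799, v₂ = 1.2500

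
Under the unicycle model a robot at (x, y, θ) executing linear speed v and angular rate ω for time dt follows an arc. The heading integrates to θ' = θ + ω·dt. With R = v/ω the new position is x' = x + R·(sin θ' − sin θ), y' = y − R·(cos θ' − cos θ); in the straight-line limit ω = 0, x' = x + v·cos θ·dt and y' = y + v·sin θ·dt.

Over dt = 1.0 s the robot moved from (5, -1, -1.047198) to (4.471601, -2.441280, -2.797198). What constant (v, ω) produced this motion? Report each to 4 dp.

v = 1.7500, ω = -1.7500

Δθ = -2.797198 − -1.047198 = -1.750000
ω = Δθ/dt = -1.750000/1.0 = -1.7500
R = −Δy/(cos θ' − cos θ) = -1.0000
v = R·ω = -1.0000·-1.7500 = 1.7500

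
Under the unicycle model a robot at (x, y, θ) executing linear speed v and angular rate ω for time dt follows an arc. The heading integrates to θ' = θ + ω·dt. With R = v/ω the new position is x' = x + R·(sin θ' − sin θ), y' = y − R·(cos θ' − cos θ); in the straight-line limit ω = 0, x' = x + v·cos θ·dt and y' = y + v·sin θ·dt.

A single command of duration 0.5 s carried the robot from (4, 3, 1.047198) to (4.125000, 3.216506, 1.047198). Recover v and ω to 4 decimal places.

v = 0.5000, ω = 0.0000

Δθ = 1.047198 − 1.047198 = 0.000000
ω = Δθ/dt = 0.000000/0.5 = 0.0000
ω = 0 → v = (Δx·cos θ + Δy·sin θ)/dt = 0.5000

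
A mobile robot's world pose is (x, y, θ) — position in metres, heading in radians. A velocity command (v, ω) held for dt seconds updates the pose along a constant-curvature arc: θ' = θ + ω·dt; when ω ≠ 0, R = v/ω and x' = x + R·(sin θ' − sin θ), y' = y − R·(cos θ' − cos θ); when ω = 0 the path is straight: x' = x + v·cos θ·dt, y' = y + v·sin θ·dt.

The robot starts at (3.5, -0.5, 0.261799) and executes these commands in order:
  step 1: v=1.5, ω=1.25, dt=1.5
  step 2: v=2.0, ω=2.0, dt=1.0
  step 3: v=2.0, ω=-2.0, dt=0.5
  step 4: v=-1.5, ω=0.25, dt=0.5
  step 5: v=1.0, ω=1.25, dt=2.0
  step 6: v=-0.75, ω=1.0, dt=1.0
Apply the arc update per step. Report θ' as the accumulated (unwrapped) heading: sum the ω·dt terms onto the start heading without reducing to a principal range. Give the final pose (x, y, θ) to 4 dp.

(1.4024, -0.5743, 6.7618)

step 1: θ'=2.1368 (R=1.2000) → pose (4.2023, 1.3026, 2.1368)
step 2: θ'=4.1368 (R=1.0000) → pose (2.5194, 1.3107, 4.1368)
step 3: θ'=3.1368 (R=-1.0000) → pose (1.6757, 0.8550, 3.1368)
step 4: θ'=3.2618 (R=-6.0000) → pose (2.4240, 0.8983, 3.2618)
step 5: θ'=5.7618 (R=0.8000) → pose (2.1214, -0.5897, 5.7618)
step 6: θ'=6.7618 (R=-0.7500) → pose (1.4024, -0.5743, 6.7618)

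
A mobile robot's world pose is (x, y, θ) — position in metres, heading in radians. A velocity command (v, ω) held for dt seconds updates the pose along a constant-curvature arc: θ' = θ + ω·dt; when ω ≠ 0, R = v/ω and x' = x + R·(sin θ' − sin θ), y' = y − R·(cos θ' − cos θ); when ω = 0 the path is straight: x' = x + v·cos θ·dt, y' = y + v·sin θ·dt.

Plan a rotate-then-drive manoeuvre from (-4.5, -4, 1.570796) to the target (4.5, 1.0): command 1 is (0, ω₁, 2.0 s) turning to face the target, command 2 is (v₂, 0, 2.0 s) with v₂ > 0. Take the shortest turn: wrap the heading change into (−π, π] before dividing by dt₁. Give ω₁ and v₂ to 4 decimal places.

ω₁ = -0.5318, v₂ = 5.1478

heading to target = atan2(1−-4, 4.5−-4.5) = 0.5071
Δθ = wrap(0.5071 − 1.5708) = -1.0637; ω₁ = Δθ/dt₁ = -0.5318
distance = √((4.5−-4.5)² + (1−-4)²) = 10.2956; v₂ = distance/dt₂ = 5.1478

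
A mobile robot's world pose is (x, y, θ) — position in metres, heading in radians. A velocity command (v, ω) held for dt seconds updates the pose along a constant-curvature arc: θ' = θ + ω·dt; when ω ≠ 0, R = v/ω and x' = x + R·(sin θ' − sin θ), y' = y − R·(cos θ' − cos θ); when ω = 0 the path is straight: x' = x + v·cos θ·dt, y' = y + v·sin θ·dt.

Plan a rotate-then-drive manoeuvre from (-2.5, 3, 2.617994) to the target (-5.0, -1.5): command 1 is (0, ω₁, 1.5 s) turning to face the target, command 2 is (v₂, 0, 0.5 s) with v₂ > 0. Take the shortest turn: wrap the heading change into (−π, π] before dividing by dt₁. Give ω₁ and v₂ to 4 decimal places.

ω₁ = 1.0582, v₂ = 10.2956

heading to target = atan2(-1.5−3, -5−-2.5) = -2.0779
Δθ = wrap(-2.0779 − 2.6180) = 1.5873; ω₁ = Δθ/dt₁ = 1.0582
distance = √((-5−-2.5)² + (-1.5−3)²) = 5.1478; v₂ = distance/dt₂ = 10.2956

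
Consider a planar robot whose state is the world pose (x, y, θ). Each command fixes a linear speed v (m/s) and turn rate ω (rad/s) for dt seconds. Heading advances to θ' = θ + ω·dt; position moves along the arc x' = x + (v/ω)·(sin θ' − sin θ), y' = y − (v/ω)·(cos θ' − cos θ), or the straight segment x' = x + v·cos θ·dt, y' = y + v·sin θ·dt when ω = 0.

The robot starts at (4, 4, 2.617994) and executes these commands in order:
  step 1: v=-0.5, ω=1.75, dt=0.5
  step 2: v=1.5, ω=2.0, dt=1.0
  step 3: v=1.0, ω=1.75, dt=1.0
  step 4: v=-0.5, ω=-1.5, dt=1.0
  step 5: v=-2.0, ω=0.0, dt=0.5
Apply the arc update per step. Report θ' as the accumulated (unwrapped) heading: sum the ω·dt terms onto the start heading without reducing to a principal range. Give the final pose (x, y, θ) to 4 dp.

(3.5385, 3.2412, 5.7430)

step 1: θ'=3.4930 (R=-0.2857) → pose (4.2412, 3.9792, 3.4930)
step 2: θ'=5.4930 (R=0.7500) → pose (3.9665, 2.7472, 5.4930)
step 3: θ'=7.2430 (R=0.5714) → pose (4.8405, 2.8215, 7.2430)
step 4: θ'=5.7430 (R=0.3333) → pose (4.3961, 2.7269, 5.7430)
step 5: θ'=5.7430 (straight) → pose (3.5385, 3.2412, 5.7430)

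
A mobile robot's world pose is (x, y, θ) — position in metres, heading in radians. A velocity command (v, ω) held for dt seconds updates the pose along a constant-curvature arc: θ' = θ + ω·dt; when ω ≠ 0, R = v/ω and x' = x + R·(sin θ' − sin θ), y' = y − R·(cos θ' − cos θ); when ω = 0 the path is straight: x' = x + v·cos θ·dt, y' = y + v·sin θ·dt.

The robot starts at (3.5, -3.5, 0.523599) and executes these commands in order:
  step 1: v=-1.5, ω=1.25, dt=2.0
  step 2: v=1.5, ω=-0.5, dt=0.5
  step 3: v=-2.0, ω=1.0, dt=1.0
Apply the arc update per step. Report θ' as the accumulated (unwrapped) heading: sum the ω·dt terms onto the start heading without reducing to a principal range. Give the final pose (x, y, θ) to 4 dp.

step 1: θ'=3.0236 (R=-1.2000) → pose (3.9587, -5.7309, 3.0236)
step 2: θ'=2.7736 (R=-3.0000) → pose (3.2327, -5.5509, 2.7736)
step 3: θ'=3.7736 (R=-2.0000) → pose (5.1337, -5.2985, 3.7736)

(5.1337, -5.2985, 3.7736)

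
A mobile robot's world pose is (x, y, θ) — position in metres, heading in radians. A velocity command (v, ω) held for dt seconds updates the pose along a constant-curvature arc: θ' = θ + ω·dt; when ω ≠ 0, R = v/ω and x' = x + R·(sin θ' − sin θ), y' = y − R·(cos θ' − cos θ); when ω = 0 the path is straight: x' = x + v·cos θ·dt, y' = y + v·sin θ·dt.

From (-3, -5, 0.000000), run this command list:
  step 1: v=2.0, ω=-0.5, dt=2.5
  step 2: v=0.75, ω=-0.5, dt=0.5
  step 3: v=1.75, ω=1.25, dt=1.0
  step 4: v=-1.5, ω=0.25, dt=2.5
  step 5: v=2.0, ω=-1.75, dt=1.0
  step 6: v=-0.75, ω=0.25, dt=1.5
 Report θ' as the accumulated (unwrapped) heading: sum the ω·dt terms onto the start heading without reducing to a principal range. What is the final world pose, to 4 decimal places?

step 1: θ'=-1.2500 (R=-4.0000) → pose (0.7959, -7.7387, -1.2500)
step 2: θ'=-1.5000 (R=-1.5000) → pose (0.8687, -8.1056, -1.5000)
step 3: θ'=-0.2500 (R=1.4000) → pose (1.9188, -9.3630, -0.2500)
step 4: θ'=0.3750 (R=-6.0000) → pose (-1.7632, -9.5935, 0.3750)
step 5: θ'=-1.3750 (R=-1.1429) → pose (-0.2236, -10.4346, -1.3750)
step 6: θ'=-1.0000 (R=-3.0000) → pose (-0.6419, -9.3973, -1.0000)

(-0.6419, -9.3973, -1.0000)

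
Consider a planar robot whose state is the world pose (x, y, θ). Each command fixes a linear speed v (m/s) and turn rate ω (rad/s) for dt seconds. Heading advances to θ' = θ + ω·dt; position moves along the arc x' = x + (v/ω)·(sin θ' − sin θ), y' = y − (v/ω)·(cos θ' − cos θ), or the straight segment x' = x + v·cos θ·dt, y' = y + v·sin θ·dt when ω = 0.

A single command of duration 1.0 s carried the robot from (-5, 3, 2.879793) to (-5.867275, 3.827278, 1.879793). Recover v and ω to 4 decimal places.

Δθ = 1.879793 − 2.879793 = -1.000000
ω = Δθ/dt = -1.000000/1.0 = -1.0000
R = Δx/(sin θ' − sin θ) = -1.2500
v = R·ω = -1.2500·-1.0000 = 1.2500

v = 1.2500, ω = -1.0000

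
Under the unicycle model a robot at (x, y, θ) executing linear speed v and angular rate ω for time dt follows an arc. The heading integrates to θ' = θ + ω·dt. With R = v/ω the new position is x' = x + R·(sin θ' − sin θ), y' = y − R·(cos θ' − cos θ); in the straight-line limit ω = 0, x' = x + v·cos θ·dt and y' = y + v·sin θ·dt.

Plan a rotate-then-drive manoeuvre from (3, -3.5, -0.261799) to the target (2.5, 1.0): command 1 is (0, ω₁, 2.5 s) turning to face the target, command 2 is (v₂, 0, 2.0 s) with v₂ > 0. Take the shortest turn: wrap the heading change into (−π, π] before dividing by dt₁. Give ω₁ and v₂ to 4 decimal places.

ω₁ = 0.7773, v₂ = 2.2638

heading to target = atan2(1−-3.5, 2.5−3) = 1.6815
Δθ = wrap(1.6815 − -0.2618) = 1.9433; ω₁ = Δθ/dt₁ = 0.7773
distance = √((2.5−3)² + (1−-3.5)²) = 4.5277; v₂ = distance/dt₂ = 2.2638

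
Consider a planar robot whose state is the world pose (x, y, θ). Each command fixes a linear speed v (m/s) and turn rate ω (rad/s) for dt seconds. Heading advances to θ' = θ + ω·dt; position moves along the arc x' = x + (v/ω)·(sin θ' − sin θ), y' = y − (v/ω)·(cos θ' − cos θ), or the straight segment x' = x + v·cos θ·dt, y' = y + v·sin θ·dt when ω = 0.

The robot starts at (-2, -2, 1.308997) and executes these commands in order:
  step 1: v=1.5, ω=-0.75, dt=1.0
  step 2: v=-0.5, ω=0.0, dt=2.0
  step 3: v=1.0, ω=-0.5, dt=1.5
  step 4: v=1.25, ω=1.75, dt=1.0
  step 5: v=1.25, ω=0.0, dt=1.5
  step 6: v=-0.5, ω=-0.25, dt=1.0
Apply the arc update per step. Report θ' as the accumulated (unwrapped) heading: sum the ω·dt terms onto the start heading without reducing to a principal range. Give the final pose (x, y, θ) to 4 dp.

(0.2677, 0.9894, 1.3090)

step 1: θ'=0.5590 (R=-2.0000) → pose (-1.1288, -0.8221, 0.5590)
step 2: θ'=0.5590 (straight) → pose (-1.9766, -1.3524, 0.5590)
step 3: θ'=-0.1910 (R=-2.0000) → pose (-0.5362, -1.0843, -0.1910)
step 4: θ'=1.5590 (R=0.7143) → pose (0.3136, -0.3915, 1.5590)
step 5: θ'=1.5590 (straight) → pose (0.3357, 1.4834, 1.5590)
step 6: θ'=1.3090 (R=2.0000) → pose (0.2677, 0.9894, 1.3090)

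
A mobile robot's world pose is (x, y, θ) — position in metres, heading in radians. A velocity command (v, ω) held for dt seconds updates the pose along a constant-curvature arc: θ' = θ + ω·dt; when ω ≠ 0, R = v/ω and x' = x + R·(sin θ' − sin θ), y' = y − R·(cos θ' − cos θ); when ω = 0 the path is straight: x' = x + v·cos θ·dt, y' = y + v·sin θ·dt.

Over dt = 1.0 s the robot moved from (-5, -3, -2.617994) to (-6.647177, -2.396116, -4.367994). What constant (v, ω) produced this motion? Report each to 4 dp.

v = 2.0000, ω = -1.7500

Δθ = -4.367994 − -2.617994 = -1.750000
ω = Δθ/dt = -1.750000/1.0 = -1.7500
R = Δx/(sin θ' − sin θ) = -1.1429
v = R·ω = -1.1429·-1.7500 = 2.0000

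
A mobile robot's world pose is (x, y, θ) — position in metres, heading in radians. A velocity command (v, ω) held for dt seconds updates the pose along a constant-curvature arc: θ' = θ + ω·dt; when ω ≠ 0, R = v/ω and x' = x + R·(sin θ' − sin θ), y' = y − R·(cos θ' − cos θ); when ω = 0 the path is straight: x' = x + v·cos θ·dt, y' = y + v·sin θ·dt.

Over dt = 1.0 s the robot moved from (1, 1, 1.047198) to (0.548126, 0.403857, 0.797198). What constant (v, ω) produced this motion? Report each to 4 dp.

Δθ = 0.797198 − 1.047198 = -0.250000
ω = Δθ/dt = -0.250000/1.0 = -0.2500
R = −Δy/(cos θ' − cos θ) = 3.0000
v = R·ω = 3.0000·-0.2500 = -0.7500

v = -0.7500, ω = -0.2500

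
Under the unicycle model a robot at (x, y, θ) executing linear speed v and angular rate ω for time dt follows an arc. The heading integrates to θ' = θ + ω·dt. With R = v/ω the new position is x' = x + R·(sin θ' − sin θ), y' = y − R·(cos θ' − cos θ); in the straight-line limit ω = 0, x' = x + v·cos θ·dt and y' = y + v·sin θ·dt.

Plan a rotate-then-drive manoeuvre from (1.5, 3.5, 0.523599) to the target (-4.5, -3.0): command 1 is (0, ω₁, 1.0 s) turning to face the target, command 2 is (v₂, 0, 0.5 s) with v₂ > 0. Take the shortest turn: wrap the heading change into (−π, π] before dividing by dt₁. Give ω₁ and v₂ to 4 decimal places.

heading to target = atan2(-3−3.5, -4.5−1.5) = -2.3162
Δθ = wrap(-2.3162 − 0.5236) = -2.8398; ω₁ = Δθ/dt₁ = -2.8398
distance = √((-4.5−1.5)² + (-3−3.5)²) = 8.8459; v₂ = distance/dt₂ = 17.6918

ω₁ = -2.8398, v₂ = 17.6918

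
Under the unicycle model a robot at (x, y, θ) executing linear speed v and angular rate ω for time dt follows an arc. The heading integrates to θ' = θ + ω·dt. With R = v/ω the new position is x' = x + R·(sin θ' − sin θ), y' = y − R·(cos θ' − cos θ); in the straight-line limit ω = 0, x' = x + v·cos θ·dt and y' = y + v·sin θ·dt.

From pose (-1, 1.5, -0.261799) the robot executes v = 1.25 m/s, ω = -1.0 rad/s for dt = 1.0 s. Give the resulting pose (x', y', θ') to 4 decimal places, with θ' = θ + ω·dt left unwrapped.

(-0.1327, 0.6727, -1.2618)

θ' = -0.2618 + -1.0·1.0 = -1.2618
R = v/ω = 1.25/-1.0 = -1.2500
x' = -1 + -1.2500·(sin -1.2618 − sin -0.2618) = -0.1327
y' = 1.5 − -1.2500·(cos -1.2618 − cos -0.2618) = 0.6727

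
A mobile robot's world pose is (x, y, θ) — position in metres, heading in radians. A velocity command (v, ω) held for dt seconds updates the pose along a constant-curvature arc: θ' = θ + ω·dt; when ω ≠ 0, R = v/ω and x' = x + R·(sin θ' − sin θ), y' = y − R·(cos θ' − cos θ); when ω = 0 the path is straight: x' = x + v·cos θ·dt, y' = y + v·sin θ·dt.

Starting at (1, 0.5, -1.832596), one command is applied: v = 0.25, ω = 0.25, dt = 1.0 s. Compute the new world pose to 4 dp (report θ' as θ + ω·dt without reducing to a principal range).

(0.9660, 0.2530, -1.5826)

θ' = -1.8326 + 0.25·1.0 = -1.5826
R = v/ω = 0.25/0.25 = 1.0000
x' = 1 + 1.0000·(sin -1.5826 − sin -1.8326) = 0.9660
y' = 0.5 − 1.0000·(cos -1.5826 − cos -1.8326) = 0.2530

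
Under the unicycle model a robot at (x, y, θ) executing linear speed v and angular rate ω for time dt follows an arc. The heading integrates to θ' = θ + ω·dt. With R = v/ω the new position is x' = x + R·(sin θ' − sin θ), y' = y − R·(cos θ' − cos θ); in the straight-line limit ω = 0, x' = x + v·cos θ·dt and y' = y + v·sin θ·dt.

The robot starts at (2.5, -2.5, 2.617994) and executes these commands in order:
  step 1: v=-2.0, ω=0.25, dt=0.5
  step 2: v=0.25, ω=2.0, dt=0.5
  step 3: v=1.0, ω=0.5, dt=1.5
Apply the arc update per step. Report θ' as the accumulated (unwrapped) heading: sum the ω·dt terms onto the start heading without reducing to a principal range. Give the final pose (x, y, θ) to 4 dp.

(2.4553, -4.1706, 4.4930)

step 1: θ'=2.7430 (R=-8.0000) → pose (3.3950, -2.9446, 2.7430)
step 2: θ'=3.7430 (R=0.1250) → pose (3.2757, -2.9568, 3.7430)
step 3: θ'=4.4930 (R=2.0000) → pose (2.4553, -4.1706, 4.4930)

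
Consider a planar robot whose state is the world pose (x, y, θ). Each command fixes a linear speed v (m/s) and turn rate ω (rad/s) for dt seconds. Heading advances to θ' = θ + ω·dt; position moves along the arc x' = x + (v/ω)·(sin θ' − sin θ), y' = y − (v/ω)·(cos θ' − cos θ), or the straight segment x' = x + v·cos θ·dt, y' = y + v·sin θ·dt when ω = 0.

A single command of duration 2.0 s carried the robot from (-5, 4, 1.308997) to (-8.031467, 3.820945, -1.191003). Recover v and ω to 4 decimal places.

v = -2.0000, ω = -1.2500

Δθ = -1.191003 − 1.308997 = -2.500000
ω = Δθ/dt = -2.500000/2.0 = -1.2500
R = Δx/(sin θ' − sin θ) = 1.6000
v = R·ω = 1.6000·-1.2500 = -2.0000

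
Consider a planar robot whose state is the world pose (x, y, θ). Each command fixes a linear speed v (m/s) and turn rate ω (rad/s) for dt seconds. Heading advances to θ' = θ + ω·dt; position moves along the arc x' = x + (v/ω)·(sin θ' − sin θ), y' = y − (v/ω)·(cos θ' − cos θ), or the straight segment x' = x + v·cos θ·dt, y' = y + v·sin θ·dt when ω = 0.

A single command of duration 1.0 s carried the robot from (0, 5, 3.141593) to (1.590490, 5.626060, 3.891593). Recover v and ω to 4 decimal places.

Δθ = 3.891593 − 3.141593 = 0.750000
ω = Δθ/dt = 0.750000/1.0 = 0.7500
R = Δx/(sin θ' − sin θ) = -2.3333
v = R·ω = -2.3333·0.7500 = -1.7500

v = -1.7500, ω = 0.7500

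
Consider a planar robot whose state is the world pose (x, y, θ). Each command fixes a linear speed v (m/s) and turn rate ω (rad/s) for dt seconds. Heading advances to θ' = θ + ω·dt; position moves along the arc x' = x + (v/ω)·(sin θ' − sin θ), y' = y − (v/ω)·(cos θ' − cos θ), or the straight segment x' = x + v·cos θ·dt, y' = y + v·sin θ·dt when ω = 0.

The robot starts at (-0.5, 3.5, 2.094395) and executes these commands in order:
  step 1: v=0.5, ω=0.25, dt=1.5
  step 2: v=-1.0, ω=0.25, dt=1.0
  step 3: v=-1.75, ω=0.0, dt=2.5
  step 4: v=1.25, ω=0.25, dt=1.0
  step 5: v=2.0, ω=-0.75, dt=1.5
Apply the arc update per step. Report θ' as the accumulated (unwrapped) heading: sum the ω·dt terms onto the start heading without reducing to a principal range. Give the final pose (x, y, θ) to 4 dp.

step 1: θ'=2.4694 (R=2.0000) → pose (-0.9866, 4.0649, 2.4694)
step 2: θ'=2.7194 (R=-4.0000) → pose (-0.1349, 3.5460, 2.7194)
step 3: θ'=2.7194 (straight) → pose (3.8560, 1.7532, 2.7194)
step 4: θ'=2.9694 (R=5.0000) → pose (2.6639, 2.1183, 2.9694)
step 5: θ'=1.8444 (R=-2.6667) → pose (0.5533, 4.0250, 1.8444)

(0.5533, 4.0250, 1.8444)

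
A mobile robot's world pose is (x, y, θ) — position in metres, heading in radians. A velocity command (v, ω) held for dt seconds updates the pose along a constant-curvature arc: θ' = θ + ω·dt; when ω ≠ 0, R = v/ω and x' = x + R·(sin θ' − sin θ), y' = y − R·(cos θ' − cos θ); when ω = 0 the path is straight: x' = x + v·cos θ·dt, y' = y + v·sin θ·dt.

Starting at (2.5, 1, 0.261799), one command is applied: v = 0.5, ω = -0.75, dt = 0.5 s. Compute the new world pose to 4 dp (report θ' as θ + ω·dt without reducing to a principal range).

(2.7479, 1.0184, -0.1132)

θ' = 0.2618 + -0.75·0.5 = -0.1132
R = v/ω = 0.5/-0.75 = -0.6667
x' = 2.5 + -0.6667·(sin -0.1132 − sin 0.2618) = 2.7479
y' = 1 − -0.6667·(cos -0.1132 − cos 0.2618) = 1.0184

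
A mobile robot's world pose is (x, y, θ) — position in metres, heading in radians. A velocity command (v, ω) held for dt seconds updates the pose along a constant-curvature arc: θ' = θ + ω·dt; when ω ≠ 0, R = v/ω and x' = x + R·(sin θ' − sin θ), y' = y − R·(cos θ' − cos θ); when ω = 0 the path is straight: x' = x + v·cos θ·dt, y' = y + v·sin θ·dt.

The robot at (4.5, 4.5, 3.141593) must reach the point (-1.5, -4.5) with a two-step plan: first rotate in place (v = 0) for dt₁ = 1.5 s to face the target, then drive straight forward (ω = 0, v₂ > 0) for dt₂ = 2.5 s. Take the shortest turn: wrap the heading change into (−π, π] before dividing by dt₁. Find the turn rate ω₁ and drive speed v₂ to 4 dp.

heading to target = atan2(-4.5−4.5, -1.5−4.5) = -2.1588
Δθ = wrap(-2.1588 − 3.1416) = 0.9828; ω₁ = Δθ/dt₁ = 0.6552
distance = √((-1.5−4.5)² + (-4.5−4.5)²) = 10.8167; v₂ = distance/dt₂ = 4.3267

ω₁ = 0.6552, v₂ = 4.3267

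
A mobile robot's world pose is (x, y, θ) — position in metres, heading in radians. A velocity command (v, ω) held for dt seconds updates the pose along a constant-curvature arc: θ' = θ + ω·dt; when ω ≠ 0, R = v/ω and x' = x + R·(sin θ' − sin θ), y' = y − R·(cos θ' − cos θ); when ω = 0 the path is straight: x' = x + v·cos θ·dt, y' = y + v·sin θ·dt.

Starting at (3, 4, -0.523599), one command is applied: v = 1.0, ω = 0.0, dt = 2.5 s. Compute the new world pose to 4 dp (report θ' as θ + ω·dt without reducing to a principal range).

θ' = -0.5236 + 0.0·2.5 = -0.5236
ω = 0 → straight: x' = 3 + 1.0·cos(-0.5236)·2.5 = 5.1651
y' = 4 + 1.0·sin(-0.5236)·2.5 = 2.7500

(5.1651, 2.7500, -0.5236)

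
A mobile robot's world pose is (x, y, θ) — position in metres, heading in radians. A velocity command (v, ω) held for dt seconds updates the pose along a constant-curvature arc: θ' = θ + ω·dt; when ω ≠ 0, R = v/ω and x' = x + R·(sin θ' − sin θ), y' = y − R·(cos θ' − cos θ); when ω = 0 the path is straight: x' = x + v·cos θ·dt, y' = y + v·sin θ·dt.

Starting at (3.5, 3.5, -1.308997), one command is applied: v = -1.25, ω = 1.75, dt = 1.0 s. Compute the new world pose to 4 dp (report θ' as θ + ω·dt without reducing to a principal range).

(2.5052, 3.9611, 0.4410)

θ' = -1.3090 + 1.75·1.0 = 0.4410
R = v/ω = -1.25/1.75 = -0.7143
x' = 3.5 + -0.7143·(sin 0.4410 − sin -1.3090) = 2.5052
y' = 3.5 − -0.7143·(cos 0.4410 − cos -1.3090) = 3.9611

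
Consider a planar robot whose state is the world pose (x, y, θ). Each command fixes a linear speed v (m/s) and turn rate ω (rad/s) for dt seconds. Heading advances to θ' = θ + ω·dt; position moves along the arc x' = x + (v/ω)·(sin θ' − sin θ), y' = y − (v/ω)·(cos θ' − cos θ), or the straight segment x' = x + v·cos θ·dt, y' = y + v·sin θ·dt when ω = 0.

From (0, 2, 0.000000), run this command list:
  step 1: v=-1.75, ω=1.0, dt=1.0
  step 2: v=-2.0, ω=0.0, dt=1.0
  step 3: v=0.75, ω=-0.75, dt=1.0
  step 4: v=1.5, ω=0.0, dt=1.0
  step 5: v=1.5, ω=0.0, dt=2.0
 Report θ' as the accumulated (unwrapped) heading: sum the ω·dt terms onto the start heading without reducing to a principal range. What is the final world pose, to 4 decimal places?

step 1: θ'=1.0000 (R=-1.7500) → pose (-1.4726, 1.1955, 1.0000)
step 2: θ'=1.0000 (straight) → pose (-2.5532, -0.4874, 1.0000)
step 3: θ'=0.2500 (R=-1.0000) → pose (-1.9591, -0.0588, 0.2500)
step 4: θ'=0.2500 (straight) → pose (-0.5057, 0.3123, 0.2500)
step 5: θ'=0.2500 (straight) → pose (2.4010, 1.0545, 0.2500)

(2.4010, 1.0545, 0.2500)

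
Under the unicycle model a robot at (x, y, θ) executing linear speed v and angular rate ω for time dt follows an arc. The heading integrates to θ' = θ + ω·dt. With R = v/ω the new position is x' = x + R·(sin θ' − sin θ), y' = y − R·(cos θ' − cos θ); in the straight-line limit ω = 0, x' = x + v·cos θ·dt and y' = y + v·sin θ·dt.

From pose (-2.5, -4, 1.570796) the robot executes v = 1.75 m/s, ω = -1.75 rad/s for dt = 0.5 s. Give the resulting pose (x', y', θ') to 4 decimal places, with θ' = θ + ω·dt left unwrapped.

θ' = 1.5708 + -1.75·0.5 = 0.6958
R = v/ω = 1.75/-1.75 = -1.0000
x' = -2.5 + -1.0000·(sin 0.6958 − sin 1.5708) = -2.1410
y' = -4 − -1.0000·(cos 0.6958 − cos 1.5708) = -3.2325

(-2.1410, -3.2325, 0.6958)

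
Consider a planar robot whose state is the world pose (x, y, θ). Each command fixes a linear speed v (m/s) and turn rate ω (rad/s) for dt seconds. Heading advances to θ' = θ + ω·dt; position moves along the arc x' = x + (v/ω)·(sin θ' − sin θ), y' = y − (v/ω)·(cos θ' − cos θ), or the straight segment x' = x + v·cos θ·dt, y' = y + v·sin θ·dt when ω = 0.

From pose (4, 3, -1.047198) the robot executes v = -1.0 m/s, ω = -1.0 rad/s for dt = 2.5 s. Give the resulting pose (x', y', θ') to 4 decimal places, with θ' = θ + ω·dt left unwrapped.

(5.2606, 4.4189, -3.5472)

θ' = -1.0472 + -1.0·2.5 = -3.5472
R = v/ω = -1.0/-1.0 = 1.0000
x' = 4 + 1.0000·(sin -3.5472 − sin -1.0472) = 5.2606
y' = 3 − 1.0000·(cos -3.5472 − cos -1.0472) = 4.4189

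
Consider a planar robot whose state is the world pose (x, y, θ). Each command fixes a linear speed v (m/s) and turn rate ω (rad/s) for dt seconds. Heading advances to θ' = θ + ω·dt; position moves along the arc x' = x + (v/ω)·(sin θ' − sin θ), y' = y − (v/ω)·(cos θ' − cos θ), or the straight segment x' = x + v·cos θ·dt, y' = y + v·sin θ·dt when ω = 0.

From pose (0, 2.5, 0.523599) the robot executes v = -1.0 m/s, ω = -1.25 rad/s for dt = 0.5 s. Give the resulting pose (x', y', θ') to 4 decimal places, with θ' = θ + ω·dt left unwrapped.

θ' = 0.5236 + -1.25·0.5 = -0.1014
R = v/ω = -1.0/-1.25 = 0.8000
x' = 0 + 0.8000·(sin -0.1014 − sin 0.5236) = -0.4810
y' = 2.5 − 0.8000·(cos -0.1014 − cos 0.5236) = 2.3969

(-0.4810, 2.3969, -0.1014)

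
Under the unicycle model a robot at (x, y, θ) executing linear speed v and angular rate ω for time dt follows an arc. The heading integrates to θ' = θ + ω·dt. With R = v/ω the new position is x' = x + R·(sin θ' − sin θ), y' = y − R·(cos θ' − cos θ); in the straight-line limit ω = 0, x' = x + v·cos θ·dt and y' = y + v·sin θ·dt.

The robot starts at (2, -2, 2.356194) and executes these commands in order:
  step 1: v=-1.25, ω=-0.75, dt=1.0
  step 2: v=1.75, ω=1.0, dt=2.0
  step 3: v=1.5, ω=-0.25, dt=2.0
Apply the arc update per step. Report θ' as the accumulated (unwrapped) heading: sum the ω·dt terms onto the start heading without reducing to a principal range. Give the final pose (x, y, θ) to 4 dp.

step 1: θ'=1.6062 (R=1.6667) → pose (2.4871, -3.1195, 1.6062)
step 2: θ'=3.6062 (R=1.7500) → pose (-0.0459, -1.6170, 3.6062)
step 3: θ'=3.1062 (R=-6.0000) → pose (-2.9467, -2.2492, 3.1062)

(-2.9467, -2.2492, 3.1062)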